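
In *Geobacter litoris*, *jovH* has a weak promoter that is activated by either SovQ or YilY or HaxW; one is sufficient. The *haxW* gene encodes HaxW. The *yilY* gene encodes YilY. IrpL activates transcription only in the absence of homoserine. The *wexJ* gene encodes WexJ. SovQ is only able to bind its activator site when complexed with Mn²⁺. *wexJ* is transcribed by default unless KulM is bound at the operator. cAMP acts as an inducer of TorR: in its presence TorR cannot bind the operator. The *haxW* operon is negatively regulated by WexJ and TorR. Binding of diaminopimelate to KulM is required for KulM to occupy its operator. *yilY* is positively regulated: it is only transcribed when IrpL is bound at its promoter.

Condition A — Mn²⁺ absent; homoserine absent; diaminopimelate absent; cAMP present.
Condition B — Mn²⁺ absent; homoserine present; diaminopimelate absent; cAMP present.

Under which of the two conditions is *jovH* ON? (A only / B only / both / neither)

Condition A:
Mn²⁺ is absent, so SovQ is inactive.
Homoserine is absent, so IrpL is active.
No repressor is bound and IrpL is active, so *yilY* is transcribed.
So YilY is produced and active.
Diaminopimelate is absent, so KulM is inactive.
With no repressor bound, *wexJ* is transcribed.
So WexJ is produced and active.
cAMP is present, so TorR is inactive.
With repressor WexJ bound, *haxW* is not transcribed.
So HaxW is not produced.
Activator YilY is present, so *jovH* is transcribed.
→ *jovH* is ON in A.
Condition B:
Mn²⁺ is absent, so SovQ is inactive.
Homoserine is present, so IrpL is inactive.
Required activator IrpL is absent, so *yilY* is not transcribed.
So YilY is not produced.
Diaminopimelate is absent, so KulM is inactive.
With no repressor bound, *wexJ* is transcribed.
So WexJ is produced and active.
cAMP is present, so TorR is inactive.
With repressor WexJ bound, *haxW* is not transcribed.
So HaxW is not produced.
No activator is available at the *jovH* promoter, so *jovH* is not transcribed.
→ *jovH* is OFF in B.

A only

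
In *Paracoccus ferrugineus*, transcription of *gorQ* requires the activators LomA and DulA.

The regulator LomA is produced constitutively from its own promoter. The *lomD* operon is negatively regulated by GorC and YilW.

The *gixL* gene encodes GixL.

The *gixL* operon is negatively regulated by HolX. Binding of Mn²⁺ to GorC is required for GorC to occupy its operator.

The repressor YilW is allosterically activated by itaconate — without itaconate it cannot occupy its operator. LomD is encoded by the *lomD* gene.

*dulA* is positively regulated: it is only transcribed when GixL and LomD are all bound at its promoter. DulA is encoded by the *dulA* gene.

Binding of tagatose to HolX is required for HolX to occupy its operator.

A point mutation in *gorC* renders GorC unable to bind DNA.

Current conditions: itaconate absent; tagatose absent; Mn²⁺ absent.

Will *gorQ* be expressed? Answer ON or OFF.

ON

LomA is produced constitutively and is active.
Tagatose is absent, so HolX is inactive.
With no repressor bound, *gixL* is transcribed.
So GixL is produced and active.
GorC is non-functional in this strain, so it has no effect.
Itaconate is absent, so YilW is inactive.
With no repressor bound, *lomD* is transcribed.
So LomD is produced and active.
No repressor is bound and GixL and LomD are active, so *dulA* is transcribed.
So DulA is produced and active.
No repressor is bound and LomA and DulA are active, so *gorQ* is transcribed.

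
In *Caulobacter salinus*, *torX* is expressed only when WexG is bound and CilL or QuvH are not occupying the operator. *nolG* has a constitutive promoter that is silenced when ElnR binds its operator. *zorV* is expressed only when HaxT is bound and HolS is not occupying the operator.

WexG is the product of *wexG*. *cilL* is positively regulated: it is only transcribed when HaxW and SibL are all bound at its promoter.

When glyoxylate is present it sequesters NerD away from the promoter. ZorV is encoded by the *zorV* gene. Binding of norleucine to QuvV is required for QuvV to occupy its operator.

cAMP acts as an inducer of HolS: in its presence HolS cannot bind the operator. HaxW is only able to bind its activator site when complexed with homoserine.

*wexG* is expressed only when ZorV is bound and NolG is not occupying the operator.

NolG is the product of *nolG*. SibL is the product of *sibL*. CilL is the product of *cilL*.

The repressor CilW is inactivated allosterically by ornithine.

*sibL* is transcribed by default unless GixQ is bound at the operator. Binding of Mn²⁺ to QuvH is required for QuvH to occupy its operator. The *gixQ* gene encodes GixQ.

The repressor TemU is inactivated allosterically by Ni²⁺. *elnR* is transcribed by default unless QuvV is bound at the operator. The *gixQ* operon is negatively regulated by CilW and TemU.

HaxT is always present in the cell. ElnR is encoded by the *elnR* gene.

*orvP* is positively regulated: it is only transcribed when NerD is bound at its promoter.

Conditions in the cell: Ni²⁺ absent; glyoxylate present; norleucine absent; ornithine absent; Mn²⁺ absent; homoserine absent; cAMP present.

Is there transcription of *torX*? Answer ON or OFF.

Homoserine is absent, so HaxW is inactive.
Ornithine is absent, so CilW is active.
Ni²⁺ is absent, so TemU is active.
With repressor CilW bound, *gixQ* is not transcribed.
So GixQ is not produced.
With no repressor bound, *sibL* is transcribed.
So SibL is produced and active.
Required activator HaxW is absent, so *cilL* is not transcribed.
So CilL is not produced.
cAMP is present, so HolS is inactive.
HaxT is produced constitutively and is active.
No repressor is bound and HaxT is active, so *zorV* is transcribed.
So ZorV is produced and active.
Norleucine is absent, so QuvV is inactive.
With no repressor bound, *elnR* is transcribed.
So ElnR is produced and active.
With repressor ElnR bound, *nolG* is not transcribed.
So NolG is not produced.
No repressor is bound and ZorV is active, so *wexG* is transcribed.
So WexG is produced and active.
Mn²⁺ is absent, so QuvH is inactive.
No repressor is bound and WexG is active, so *torX* is transcribed.

ON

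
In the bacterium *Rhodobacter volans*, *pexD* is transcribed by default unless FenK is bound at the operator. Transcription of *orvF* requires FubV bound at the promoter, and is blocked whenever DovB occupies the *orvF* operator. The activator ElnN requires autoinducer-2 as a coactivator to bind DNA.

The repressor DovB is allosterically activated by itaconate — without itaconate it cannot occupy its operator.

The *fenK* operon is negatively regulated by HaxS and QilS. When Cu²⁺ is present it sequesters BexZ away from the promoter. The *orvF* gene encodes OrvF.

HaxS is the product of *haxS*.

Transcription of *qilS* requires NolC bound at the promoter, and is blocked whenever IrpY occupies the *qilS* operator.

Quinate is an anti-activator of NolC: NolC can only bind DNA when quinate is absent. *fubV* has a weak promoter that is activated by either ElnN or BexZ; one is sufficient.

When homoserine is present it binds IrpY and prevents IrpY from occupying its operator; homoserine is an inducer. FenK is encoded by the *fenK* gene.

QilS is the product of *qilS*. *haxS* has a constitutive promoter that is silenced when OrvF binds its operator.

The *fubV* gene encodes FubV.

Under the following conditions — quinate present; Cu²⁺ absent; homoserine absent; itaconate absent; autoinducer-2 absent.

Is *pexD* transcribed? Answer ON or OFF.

OFF

Autoinducer-2 is absent, so ElnN is inactive.
Cu²⁺ is absent, so BexZ is active.
Activator BexZ is present, so *fubV* is transcribed.
So FubV is produced and active.
Itaconate is absent, so DovB is inactive.
No repressor is bound and FubV is active, so *orvF* is transcribed.
So OrvF is produced and active.
With repressor OrvF bound, *haxS* is not transcribed.
So HaxS is not produced.
Quinate is present, so NolC is inactive.
Homoserine is absent, so IrpY is active.
With repressor IrpY bound, *qilS* is not transcribed.
So QilS is not produced.
With no repressor bound, *fenK* is transcribed.
So FenK is produced and active.
With repressor FenK bound, *pexD* is not transcribed.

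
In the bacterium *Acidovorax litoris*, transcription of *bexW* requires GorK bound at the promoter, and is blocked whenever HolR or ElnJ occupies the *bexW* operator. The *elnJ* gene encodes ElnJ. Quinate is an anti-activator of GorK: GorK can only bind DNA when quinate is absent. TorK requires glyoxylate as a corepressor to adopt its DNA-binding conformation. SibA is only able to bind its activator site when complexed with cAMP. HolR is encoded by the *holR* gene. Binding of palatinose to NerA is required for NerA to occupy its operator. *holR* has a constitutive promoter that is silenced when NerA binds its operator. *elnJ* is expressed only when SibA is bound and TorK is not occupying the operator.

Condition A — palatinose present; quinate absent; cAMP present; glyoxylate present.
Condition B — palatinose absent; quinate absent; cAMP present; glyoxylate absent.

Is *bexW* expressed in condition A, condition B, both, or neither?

A only

Condition A:
Palatinose is present, so NerA is active.
With repressor NerA bound, *holR* is not transcribed.
So HolR is not produced.
Quinate is absent, so GorK is active.
cAMP is present, so SibA is active.
Glyoxylate is present, so TorK is active.
With repressor TorK bound, *elnJ* is not transcribed.
So ElnJ is not produced.
No repressor is bound and GorK is active, so *bexW* is transcribed.
→ *bexW* is ON in A.
Condition B:
Palatinose is absent, so NerA is inactive.
With no repressor bound, *holR* is transcribed.
So HolR is produced and active.
Quinate is absent, so GorK is active.
cAMP is present, so SibA is active.
Glyoxylate is absent, so TorK is inactive.
No repressor is bound and SibA is active, so *elnJ* is transcribed.
So ElnJ is produced and active.
With repressor HolR bound, *bexW* is not transcribed.
→ *bexW* is OFF in B.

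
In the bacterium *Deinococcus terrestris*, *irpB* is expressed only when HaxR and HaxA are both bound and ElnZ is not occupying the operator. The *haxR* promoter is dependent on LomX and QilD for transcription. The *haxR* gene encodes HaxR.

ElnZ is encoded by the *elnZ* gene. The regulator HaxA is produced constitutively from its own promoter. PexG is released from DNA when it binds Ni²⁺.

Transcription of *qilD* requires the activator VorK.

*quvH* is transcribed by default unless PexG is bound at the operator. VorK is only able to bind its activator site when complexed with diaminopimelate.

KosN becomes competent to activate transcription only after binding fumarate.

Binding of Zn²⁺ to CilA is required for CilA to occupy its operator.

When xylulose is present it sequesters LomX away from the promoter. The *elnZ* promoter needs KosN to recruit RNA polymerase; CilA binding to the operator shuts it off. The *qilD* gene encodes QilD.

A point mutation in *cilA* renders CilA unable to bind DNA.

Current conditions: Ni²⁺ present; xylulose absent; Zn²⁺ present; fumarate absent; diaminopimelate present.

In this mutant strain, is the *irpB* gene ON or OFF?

Xylulose is absent, so LomX is active.
Diaminopimelate is present, so VorK is active.
No repressor is bound and VorK is active, so *qilD* is transcribed.
So QilD is produced and active.
No repressor is bound and LomX and QilD are active, so *haxR* is transcribed.
So HaxR is produced and active.
HaxA is produced constitutively and is active.
Fumarate is absent, so KosN is inactive.
CilA is non-functional in this strain, so it has no effect.
Required activator KosN is absent, so *elnZ* is not transcribed.
So ElnZ is not produced.
No repressor is bound and HaxR and HaxA are active, so *irpB* is transcribed.

ON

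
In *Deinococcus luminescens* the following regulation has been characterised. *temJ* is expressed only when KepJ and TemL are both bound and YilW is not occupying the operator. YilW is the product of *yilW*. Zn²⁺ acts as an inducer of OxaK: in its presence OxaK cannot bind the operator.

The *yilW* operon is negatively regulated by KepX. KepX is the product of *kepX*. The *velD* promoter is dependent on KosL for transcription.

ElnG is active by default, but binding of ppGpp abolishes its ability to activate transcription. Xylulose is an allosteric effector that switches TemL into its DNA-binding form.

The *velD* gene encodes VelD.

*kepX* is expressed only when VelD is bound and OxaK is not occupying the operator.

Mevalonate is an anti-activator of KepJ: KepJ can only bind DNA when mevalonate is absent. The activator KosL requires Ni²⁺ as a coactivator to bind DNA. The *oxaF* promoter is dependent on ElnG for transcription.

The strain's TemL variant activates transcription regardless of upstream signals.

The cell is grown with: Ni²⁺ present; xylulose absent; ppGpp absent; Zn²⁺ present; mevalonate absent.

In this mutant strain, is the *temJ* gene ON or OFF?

ON

Mevalonate is absent, so KepJ is active.
Zn²⁺ is present, so OxaK is inactive.
Ni²⁺ is present, so KosL is active.
No repressor is bound and KosL is active, so *velD* is transcribed.
So VelD is produced and active.
No repressor is bound and VelD is active, so *kepX* is transcribed.
So KepX is produced and active.
With repressor KepX bound, *yilW* is not transcribed.
So YilW is not produced.
TemL is constitutively active in this strain.
No repressor is bound and KepJ and TemL are active, so *temJ* is transcribed.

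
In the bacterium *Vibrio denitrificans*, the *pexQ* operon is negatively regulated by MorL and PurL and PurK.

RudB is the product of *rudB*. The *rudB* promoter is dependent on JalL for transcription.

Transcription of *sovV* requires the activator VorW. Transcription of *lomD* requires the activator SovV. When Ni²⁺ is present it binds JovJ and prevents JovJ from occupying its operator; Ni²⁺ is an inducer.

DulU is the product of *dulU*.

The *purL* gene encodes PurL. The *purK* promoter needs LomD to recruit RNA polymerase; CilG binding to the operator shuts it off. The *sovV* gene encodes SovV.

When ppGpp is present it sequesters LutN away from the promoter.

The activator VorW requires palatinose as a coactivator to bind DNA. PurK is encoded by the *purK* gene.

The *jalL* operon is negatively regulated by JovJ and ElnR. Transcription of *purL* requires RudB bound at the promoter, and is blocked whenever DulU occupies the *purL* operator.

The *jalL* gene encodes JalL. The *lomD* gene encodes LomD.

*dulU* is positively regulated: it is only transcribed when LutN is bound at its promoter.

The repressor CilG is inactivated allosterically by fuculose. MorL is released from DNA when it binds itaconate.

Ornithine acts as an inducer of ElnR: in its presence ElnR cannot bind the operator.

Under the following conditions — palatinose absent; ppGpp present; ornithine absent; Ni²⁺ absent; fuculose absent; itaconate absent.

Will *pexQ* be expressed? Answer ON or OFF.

Itaconate is absent, so MorL is active.
Ni²⁺ is absent, so JovJ is active.
Ornithine is absent, so ElnR is active.
With repressor JovJ bound, *jalL* is not transcribed.
So JalL is not produced.
Required activator JalL is absent, so *rudB* is not transcribed.
So RudB is not produced.
ppGpp is present, so LutN is inactive.
Required activator LutN is absent, so *dulU* is not transcribed.
So DulU is not produced.
Required activator RudB is absent, so *purL* is not transcribed.
So PurL is not produced.
Fuculose is absent, so CilG is active.
Palatinose is absent, so VorW is inactive.
Required activator VorW is absent, so *sovV* is not transcribed.
So SovV is not produced.
Required activator SovV is absent, so *lomD* is not transcribed.
So LomD is not produced.
With repressor CilG bound, *purK* is not transcribed.
So PurK is not produced.
With repressor MorL bound, *pexQ* is not transcribed.

OFF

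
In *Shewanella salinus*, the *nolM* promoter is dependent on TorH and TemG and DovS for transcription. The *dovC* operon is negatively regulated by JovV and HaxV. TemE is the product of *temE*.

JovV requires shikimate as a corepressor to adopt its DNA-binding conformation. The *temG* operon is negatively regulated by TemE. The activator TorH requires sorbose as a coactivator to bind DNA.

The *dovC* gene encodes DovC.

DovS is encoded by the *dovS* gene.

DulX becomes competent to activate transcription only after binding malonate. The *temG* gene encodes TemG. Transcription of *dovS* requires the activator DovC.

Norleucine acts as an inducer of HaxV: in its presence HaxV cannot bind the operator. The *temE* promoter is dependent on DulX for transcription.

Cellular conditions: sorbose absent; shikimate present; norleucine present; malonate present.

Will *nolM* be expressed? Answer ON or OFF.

Sorbose is absent, so TorH is inactive.
Malonate is present, so DulX is active.
No repressor is bound and DulX is active, so *temE* is transcribed.
So TemE is produced and active.
With repressor TemE bound, *temG* is not transcribed.
So TemG is not produced.
Shikimate is present, so JovV is active.
Norleucine is present, so HaxV is inactive.
With repressor JovV bound, *dovC* is not transcribed.
So DovC is not produced.
Required activator DovC is absent, so *dovS* is not transcribed.
So DovS is not produced.
Required activator TorH is absent, so *nolM* is not transcribed.

OFF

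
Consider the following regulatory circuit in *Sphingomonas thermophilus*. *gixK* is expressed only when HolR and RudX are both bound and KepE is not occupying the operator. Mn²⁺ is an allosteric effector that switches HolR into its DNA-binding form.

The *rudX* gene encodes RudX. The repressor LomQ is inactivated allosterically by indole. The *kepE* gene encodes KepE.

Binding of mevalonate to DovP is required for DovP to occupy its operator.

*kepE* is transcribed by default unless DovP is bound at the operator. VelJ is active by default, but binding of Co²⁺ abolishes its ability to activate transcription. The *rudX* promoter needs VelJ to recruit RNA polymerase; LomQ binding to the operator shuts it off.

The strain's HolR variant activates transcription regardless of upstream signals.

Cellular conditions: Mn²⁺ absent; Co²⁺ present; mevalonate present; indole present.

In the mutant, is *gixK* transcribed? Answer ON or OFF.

HolR is constitutively active in this strain.
Co²⁺ is present, so VelJ is inactive.
Indole is present, so LomQ is inactive.
Required activator VelJ is absent, so *rudX* is not transcribed.
So RudX is not produced.
Mevalonate is present, so DovP is active.
With repressor DovP bound, *kepE* is not transcribed.
So KepE is not produced.
Required activator RudX is absent, so *gixK* is not transcribed.

OFF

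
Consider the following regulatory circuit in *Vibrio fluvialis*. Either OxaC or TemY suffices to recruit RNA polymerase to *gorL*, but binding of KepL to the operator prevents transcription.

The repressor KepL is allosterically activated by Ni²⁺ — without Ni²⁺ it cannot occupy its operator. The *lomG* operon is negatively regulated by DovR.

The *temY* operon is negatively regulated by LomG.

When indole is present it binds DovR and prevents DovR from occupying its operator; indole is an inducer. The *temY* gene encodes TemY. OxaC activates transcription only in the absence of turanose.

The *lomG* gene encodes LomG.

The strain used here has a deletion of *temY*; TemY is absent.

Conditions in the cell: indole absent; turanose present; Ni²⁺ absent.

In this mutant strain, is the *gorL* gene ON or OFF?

Ni²⁺ is absent, so KepL is inactive.
Turanose is present, so OxaC is inactive.
TemY is non-functional in this strain, so it has no effect.
No activator is available at the *gorL* promoter, so *gorL* is not transcribed.

OFF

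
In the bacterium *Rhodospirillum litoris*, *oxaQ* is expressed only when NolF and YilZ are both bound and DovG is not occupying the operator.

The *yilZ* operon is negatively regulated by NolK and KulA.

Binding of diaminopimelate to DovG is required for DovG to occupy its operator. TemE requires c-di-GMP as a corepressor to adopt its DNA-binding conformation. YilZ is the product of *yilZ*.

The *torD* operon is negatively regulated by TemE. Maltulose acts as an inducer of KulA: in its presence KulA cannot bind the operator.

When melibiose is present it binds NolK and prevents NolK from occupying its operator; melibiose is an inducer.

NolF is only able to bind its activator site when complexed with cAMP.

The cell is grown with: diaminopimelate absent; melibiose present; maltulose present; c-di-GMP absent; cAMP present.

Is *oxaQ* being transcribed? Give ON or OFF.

ON

cAMP is present, so NolF is active.
Diaminopimelate is absent, so DovG is inactive.
Melibiose is present, so NolK is inactive.
Maltulose is present, so KulA is inactive.
With no repressor bound, *yilZ* is transcribed.
So YilZ is produced and active.
No repressor is bound and NolF and YilZ are active, so *oxaQ* is transcribed.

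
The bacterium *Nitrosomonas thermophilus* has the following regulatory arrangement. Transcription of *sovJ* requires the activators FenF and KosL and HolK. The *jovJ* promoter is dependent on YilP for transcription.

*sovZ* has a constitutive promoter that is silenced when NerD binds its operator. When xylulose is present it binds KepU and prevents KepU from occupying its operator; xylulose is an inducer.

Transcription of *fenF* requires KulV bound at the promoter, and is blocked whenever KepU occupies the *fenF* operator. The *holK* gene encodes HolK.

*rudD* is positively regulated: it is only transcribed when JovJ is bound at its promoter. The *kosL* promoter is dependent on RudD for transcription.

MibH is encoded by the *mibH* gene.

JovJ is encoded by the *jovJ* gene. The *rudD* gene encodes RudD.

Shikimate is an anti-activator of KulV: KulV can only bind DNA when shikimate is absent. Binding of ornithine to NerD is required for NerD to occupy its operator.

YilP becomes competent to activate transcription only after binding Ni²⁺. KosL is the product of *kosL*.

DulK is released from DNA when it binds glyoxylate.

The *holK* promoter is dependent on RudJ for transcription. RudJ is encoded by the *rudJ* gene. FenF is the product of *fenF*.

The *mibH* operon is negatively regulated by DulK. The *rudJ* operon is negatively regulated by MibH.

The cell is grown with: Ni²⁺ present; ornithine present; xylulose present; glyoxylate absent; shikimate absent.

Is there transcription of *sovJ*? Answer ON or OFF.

Xylulose is present, so KepU is inactive.
Shikimate is absent, so KulV is active.
No repressor is bound and KulV is active, so *fenF* is transcribed.
So FenF is produced and active.
Ni²⁺ is present, so YilP is active.
No repressor is bound and YilP is active, so *jovJ* is transcribed.
So JovJ is produced and active.
No repressor is bound and JovJ is active, so *rudD* is transcribed.
So RudD is produced and active.
No repressor is bound and RudD is active, so *kosL* is transcribed.
So KosL is produced and active.
Glyoxylate is absent, so DulK is active.
With repressor DulK bound, *mibH* is not transcribed.
So MibH is not produced.
With no repressor bound, *rudJ* is transcribed.
So RudJ is produced and active.
No repressor is bound and RudJ is active, so *holK* is transcribed.
So HolK is produced and active.
No repressor is bound and FenF and KosL and HolK are active, so *sovJ* is transcribed.

ON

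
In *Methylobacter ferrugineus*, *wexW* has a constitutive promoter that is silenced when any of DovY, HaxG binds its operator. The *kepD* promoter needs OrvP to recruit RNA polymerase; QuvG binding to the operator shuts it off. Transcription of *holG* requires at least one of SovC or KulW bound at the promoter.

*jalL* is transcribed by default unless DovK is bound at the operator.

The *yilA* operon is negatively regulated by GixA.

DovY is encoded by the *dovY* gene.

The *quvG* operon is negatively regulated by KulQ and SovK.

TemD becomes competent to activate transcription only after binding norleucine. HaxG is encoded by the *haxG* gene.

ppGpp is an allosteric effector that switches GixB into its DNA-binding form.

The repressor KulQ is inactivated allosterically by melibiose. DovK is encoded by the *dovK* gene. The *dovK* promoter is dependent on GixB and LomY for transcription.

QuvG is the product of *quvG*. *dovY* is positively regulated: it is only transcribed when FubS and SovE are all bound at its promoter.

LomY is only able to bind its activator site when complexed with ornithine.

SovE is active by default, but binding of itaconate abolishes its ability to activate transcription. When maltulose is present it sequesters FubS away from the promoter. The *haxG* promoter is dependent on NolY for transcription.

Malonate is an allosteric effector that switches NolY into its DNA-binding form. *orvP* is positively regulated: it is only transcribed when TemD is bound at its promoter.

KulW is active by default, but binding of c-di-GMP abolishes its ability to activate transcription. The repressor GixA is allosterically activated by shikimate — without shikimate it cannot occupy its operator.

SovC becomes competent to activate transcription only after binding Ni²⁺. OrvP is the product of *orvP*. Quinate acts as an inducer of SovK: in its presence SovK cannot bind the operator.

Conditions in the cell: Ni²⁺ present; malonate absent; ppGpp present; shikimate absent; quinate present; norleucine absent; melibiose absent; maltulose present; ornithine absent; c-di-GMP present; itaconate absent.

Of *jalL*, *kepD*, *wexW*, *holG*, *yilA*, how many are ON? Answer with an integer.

ppGpp is present, so GixB is active.
Ornithine is absent, so LomY is inactive.
Required activator LomY is absent, so *dovK* is not transcribed.
So DovK is not produced.
With no repressor bound, *jalL* is transcribed.
→ *jalL* is ON.
Norleucine is absent, so TemD is inactive.
Required activator TemD is absent, so *orvP* is not transcribed.
So OrvP is not produced.
Melibiose is absent, so KulQ is active.
Quinate is present, so SovK is inactive.
With repressor KulQ bound, *quvG* is not transcribed.
So QuvG is not produced.
Required activator OrvP is absent, so *kepD* is not transcribed.
→ *kepD* is OFF.
Maltulose is present, so FubS is inactive.
Itaconate is absent, so SovE is active.
Required activator FubS is absent, so *dovY* is not transcribed.
So DovY is not produced.
Malonate is absent, so NolY is inactive.
Required activator NolY is absent, so *haxG* is not transcribed.
So HaxG is not produced.
With no repressor bound, *wexW* is transcribed.
→ *wexW* is ON.
Ni²⁺ is present, so SovC is active.
c-di-GMP is present, so KulW is inactive.
Activator SovC is present, so *holG* is transcribed.
→ *holG* is ON.
Shikimate is absent, so GixA is inactive.
With no repressor bound, *yilA* is transcribed.
→ *yilA* is ON.
4 of the 5 genes are transcribed.

4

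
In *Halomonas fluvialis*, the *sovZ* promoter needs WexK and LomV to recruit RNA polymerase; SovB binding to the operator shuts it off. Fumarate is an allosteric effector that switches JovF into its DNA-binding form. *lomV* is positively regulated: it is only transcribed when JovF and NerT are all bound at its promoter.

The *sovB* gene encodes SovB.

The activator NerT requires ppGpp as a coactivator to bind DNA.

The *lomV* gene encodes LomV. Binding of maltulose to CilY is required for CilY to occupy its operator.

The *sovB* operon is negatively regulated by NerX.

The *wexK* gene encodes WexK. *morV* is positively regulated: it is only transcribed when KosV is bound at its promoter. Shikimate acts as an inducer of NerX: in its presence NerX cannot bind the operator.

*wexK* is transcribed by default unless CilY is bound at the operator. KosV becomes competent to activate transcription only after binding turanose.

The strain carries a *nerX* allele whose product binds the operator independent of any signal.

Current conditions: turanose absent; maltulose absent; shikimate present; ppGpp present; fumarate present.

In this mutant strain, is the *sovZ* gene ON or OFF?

ON

Maltulose is absent, so CilY is inactive.
With no repressor bound, *wexK* is transcribed.
So WexK is produced and active.
NerX is constitutively active in this strain.
With repressor NerX bound, *sovB* is not transcribed.
So SovB is not produced.
Fumarate is present, so JovF is active.
ppGpp is present, so NerT is active.
No repressor is bound and JovF and NerT are active, so *lomV* is transcribed.
So LomV is produced and active.
No repressor is bound and WexK and LomV are active, so *sovZ* is transcribed.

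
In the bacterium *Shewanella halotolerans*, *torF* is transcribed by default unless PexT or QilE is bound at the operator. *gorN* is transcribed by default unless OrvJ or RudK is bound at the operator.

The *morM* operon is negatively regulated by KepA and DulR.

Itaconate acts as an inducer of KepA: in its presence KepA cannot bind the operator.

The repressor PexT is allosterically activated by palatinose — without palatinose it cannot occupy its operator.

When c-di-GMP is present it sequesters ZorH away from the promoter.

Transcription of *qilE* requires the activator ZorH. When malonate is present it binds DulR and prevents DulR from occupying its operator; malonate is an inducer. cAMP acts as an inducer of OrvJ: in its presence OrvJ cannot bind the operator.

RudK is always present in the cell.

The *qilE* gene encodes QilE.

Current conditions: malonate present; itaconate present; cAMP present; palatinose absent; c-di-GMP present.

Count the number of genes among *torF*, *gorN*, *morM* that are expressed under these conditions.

2

Palatinose is absent, so PexT is inactive.
c-di-GMP is present, so ZorH is inactive.
Required activator ZorH is absent, so *qilE* is not transcribed.
So QilE is not produced.
With no repressor bound, *torF* is transcribed.
→ *torF* is ON.
cAMP is present, so OrvJ is inactive.
RudK is produced constitutively and is active.
With repressor RudK bound, *gorN* is not transcribed.
→ *gorN* is OFF.
Itaconate is present, so KepA is inactive.
Malonate is present, so DulR is inactive.
With no repressor bound, *morM* is transcribed.
→ *morM* is ON.
2 of the 3 genes are transcribed.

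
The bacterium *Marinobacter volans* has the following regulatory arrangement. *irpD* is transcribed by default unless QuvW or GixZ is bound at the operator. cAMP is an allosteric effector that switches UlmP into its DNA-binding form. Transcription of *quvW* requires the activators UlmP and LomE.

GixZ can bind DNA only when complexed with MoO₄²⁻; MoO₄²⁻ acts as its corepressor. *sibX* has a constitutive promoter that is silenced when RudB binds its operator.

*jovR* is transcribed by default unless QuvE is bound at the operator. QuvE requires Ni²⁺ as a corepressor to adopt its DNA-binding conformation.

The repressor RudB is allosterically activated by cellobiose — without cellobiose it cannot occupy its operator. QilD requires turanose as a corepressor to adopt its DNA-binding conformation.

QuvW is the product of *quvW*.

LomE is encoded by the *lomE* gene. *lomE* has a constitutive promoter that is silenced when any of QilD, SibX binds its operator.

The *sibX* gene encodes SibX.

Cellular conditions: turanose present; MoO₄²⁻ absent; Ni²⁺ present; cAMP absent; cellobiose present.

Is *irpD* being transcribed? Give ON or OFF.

ON

cAMP is absent, so UlmP is inactive.
Turanose is present, so QilD is active.
Cellobiose is present, so RudB is active.
With repressor RudB bound, *sibX* is not transcribed.
So SibX is not produced.
With repressor QilD bound, *lomE* is not transcribed.
So LomE is not produced.
Required activator UlmP is absent, so *quvW* is not transcribed.
So QuvW is not produced.
MoO₄²⁻ is absent, so GixZ is inactive.
With no repressor bound, *irpD* is transcribed.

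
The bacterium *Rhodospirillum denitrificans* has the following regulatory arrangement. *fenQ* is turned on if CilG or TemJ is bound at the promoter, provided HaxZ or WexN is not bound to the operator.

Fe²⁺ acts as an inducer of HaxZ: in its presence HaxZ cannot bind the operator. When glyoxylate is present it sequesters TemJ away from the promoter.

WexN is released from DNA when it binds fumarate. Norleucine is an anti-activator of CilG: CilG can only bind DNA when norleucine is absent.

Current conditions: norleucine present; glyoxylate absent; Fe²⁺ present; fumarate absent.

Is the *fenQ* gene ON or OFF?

OFF

Fe²⁺ is present, so HaxZ is inactive.
Fumarate is absent, so WexN is active.
Norleucine is present, so CilG is inactive.
Glyoxylate is absent, so TemJ is active.
With repressor WexN bound, *fenQ* is not transcribed.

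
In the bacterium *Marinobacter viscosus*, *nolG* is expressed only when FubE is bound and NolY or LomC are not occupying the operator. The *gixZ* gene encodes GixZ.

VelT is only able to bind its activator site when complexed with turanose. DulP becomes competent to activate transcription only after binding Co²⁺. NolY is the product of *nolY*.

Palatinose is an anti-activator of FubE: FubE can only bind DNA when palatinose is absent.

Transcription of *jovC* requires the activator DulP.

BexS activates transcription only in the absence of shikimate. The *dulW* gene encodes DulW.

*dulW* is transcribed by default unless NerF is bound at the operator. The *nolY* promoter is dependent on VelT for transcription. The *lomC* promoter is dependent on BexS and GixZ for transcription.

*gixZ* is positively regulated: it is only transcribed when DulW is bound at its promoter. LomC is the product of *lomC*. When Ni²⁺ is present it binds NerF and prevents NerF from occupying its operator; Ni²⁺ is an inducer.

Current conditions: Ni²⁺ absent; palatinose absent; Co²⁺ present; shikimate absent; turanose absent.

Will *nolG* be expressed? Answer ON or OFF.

ON

Turanose is absent, so VelT is inactive.
Required activator VelT is absent, so *nolY* is not transcribed.
So NolY is not produced.
Palatinose is absent, so FubE is active.
Shikimate is absent, so BexS is active.
Ni²⁺ is absent, so NerF is active.
With repressor NerF bound, *dulW* is not transcribed.
So DulW is not produced.
Required activator DulW is absent, so *gixZ* is not transcribed.
So GixZ is not produced.
Required activator GixZ is absent, so *lomC* is not transcribed.
So LomC is not produced.
No repressor is bound and FubE is active, so *nolG* is transcribed.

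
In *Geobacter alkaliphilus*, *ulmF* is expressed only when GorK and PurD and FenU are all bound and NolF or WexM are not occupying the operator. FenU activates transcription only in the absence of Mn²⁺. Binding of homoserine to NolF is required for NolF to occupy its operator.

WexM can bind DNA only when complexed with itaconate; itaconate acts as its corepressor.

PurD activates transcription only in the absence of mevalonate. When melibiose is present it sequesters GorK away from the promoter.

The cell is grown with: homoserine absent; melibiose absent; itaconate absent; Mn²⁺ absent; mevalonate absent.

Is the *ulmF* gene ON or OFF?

ON

Melibiose is absent, so GorK is active.
Homoserine is absent, so NolF is inactive.
Mevalonate is absent, so PurD is active.
Mn²⁺ is absent, so FenU is active.
Itaconate is absent, so WexM is inactive.
No repressor is bound and GorK and PurD and FenU are active, so *ulmF* is transcribed.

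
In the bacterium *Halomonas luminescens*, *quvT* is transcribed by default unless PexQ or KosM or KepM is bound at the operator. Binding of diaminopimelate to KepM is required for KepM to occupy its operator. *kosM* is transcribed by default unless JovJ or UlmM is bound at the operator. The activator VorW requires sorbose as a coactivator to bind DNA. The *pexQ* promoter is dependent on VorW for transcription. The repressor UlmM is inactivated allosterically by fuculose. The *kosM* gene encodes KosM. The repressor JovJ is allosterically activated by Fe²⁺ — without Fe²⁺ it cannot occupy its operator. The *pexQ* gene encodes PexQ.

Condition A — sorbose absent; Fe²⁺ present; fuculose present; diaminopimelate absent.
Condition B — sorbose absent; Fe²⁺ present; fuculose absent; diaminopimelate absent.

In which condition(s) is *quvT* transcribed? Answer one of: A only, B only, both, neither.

Condition A:
Sorbose is absent, so VorW is inactive.
Required activator VorW is absent, so *pexQ* is not transcribed.
So PexQ is not produced.
Fe²⁺ is present, so JovJ is active.
Fuculose is present, so UlmM is inactive.
With repressor JovJ bound, *kosM* is not transcribed.
So KosM is not produced.
Diaminopimelate is absent, so KepM is inactive.
With no repressor bound, *quvT* is transcribed.
→ *quvT* is ON in A.
Condition B:
Sorbose is absent, so VorW is inactive.
Required activator VorW is absent, so *pexQ* is not transcribed.
So PexQ is not produced.
Fe²⁺ is present, so JovJ is active.
Fuculose is absent, so UlmM is active.
With repressor JovJ bound, *kosM* is not transcribed.
So KosM is not produced.
Diaminopimelate is absent, so KepM is inactive.
With no repressor bound, *quvT* is transcribed.
→ *quvT* is ON in B.

both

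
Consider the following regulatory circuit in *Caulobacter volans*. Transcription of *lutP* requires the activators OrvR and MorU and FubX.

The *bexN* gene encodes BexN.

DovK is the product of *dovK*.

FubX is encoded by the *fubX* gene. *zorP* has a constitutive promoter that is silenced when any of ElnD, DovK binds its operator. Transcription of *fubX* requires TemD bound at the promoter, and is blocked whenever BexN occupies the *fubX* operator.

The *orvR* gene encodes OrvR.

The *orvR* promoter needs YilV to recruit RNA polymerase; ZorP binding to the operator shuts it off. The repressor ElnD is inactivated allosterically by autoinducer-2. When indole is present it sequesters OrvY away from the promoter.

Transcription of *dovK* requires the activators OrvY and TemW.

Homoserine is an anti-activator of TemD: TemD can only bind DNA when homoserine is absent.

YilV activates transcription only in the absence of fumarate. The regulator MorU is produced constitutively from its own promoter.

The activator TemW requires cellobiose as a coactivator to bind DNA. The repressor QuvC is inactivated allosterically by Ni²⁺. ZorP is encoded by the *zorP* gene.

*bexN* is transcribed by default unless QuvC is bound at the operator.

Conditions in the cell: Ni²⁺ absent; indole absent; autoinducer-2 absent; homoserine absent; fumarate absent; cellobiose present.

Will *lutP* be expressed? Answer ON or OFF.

Fumarate is absent, so YilV is active.
Autoinducer-2 is absent, so ElnD is active.
Indole is absent, so OrvY is active.
Cellobiose is present, so TemW is active.
No repressor is bound and OrvY and TemW are active, so *dovK* is transcribed.
So DovK is produced and active.
With repressor ElnD bound, *zorP* is not transcribed.
So ZorP is not produced.
No repressor is bound and YilV is active, so *orvR* is transcribed.
So OrvR is produced and active.
MorU is produced constitutively and is active.
Homoserine is absent, so TemD is active.
Ni²⁺ is absent, so QuvC is active.
With repressor QuvC bound, *bexN* is not transcribed.
So BexN is not produced.
No repressor is bound and TemD is active, so *fubX* is transcribed.
So FubX is produced and active.
No repressor is bound and OrvR and MorU and FubX are active, so *lutP* is transcribed.

ON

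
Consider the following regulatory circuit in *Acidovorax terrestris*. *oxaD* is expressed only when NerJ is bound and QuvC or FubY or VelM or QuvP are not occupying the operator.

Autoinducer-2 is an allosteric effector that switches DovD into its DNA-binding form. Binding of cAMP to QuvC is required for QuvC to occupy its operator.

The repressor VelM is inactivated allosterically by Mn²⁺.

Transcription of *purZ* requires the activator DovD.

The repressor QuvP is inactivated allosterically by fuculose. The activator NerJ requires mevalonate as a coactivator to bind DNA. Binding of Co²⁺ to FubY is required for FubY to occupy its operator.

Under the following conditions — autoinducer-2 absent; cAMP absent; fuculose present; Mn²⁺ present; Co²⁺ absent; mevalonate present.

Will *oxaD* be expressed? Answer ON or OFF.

ON

Mevalonate is present, so NerJ is active.
cAMP is absent, so QuvC is inactive.
Co²⁺ is absent, so FubY is inactive.
Mn²⁺ is present, so VelM is inactive.
Fuculose is present, so QuvP is inactive.
No repressor is bound and NerJ is active, so *oxaD* is transcribed.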